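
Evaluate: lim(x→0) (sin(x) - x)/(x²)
This is a 0/0 indeterminate form.

Apply L'Hôpital's rule: differentiate numerator and denominator separately.
  f(x) = -x + sin(x)   ⇒   f'(x) = cos(x) - 1
  g(x) = x^2   ⇒   g'(x) = 2·x
  lim(x→0) f'(x)/g'(x) = lim(x→0) (cos(x) - 1)/(2·x)
  = 0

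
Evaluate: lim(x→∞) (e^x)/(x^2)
This is an ∞/∞ indeterminate form.

Apply L'Hôpital's rule: differentiate numerator and denominator separately.
  f(x) = e^(x)   ⇒   f'(x) = e^(x)
  g(x) = x^2   ⇒   g'(x) = 2·x
  lim(x→∞) f'(x)/g'(x) = lim(x→∞) (e^(x))/(2·x)
  = ∞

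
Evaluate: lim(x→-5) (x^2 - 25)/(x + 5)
This is a standard limit.

Factor or rationalize the expression:
  lim(x→-5) (x^2 - 25)/(x + 5) = -10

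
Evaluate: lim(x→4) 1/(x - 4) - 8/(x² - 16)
This is an ∞-∞ indeterminate form.

Combine fractions or rationalize to convert ∞-∞ to 0/0 form:
  lim(x→4) 1/(x - 4) - 8/(x² - 16) = 1/8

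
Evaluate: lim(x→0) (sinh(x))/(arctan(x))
This is a 0/0 indeterminate form.

Apply L'Hôpital's rule: differentiate numerator and denominator separately.
  f(x) = sinh(x)   ⇒   f'(x) = cosh(x)
  g(x) = atan(x)   ⇒   g'(x) = 1/(x^2 + 1)
  lim(x→0) f'(x)/g'(x) = lim(x→0) (cosh(x))/(1/(x^2 + 1))
  = 1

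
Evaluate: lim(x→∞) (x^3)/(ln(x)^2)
This is an ∞/∞ indeterminate form.

Apply L'Hôpital's rule: differentiate numerator and denominator separately.
  f(x) = x^3   ⇒   f'(x) = 3·x^2
  g(x) = ln(x)^2   ⇒   g'(x) = 2·ln(x)/x
  lim(x→∞) f'(x)/g'(x) = lim(x→∞) (3·x^2)/(2·ln(x)/x)
  = ∞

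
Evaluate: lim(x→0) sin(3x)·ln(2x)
This is a 0·∞ indeterminate form.

Rewrite 0·∞ as a quotient (0/0 or ∞/∞ form), then apply L'Hôpital's rule:
  lim(x→0) sin(3x)·ln(2x) = 0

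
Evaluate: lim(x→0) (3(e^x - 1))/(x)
This is a 0/0 indeterminate form.

Apply L'Hôpital's rule: differentiate numerator and denominator separately.
  f(x) = 3·e^(x) - 3   ⇒   f'(x) = 3·e^(x)
  g(x) = x   ⇒   g'(x) = 1
  lim(x→0) f'(x)/g'(x) = lim(x→0) (3·e^(x))/(1)
  = 3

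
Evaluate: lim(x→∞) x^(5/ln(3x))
This is an exponential indeterminate form.

For exponential indeterminate forms, take the natural log:
  Let L = lim(x→∞) x^(5/ln(3x))
  Then ln(L) = lim(x→∞) [exponent × ln(base)]
  Evaluate using L'Hôpital or standard limits, then exponentiate.
  L = e^(5)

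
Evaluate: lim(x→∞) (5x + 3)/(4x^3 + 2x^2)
This is an ∞/∞ indeterminate form.

Apply L'Hôpital's rule: differentiate numerator and denominator separately.
  f(x) = 5·x + 3   ⇒   f'(x) = 5
  g(x) = 4·x^3 + 2·x^2   ⇒   g'(x) = 12·x^2 + 4·x
  lim(x→∞) f'(x)/g'(x) = lim(x→∞) (5)/(12·x^2 + 4·x)
  = 0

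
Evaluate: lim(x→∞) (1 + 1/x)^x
This is an exponential indeterminate form.

For exponential indeterminate forms, take the natural log:
  Let L = lim(x→∞) (1 + 1/x)^x
  Then ln(L) = lim(x→∞) [exponent × ln(base)]
  Evaluate using L'Hôpital or standard limits, then exponentiate.
  L = e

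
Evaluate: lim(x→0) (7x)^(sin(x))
This is an exponential indeterminate form.

For exponential indeterminate forms, take the natural log:
  Let L = lim(x→0) (7x)^(sin(x))
  Then ln(L) = lim(x→0) [exponent × ln(base)]
  Evaluate using L'Hôpital or standard limits, then exponentiate.
  L = 1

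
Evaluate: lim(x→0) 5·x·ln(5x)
This is a 0·∞ indeterminate form.

Rewrite 0·∞ as a quotient (0/0 or ∞/∞ form), then apply L'Hôpital's rule:
  lim(x→0) 5·x·ln(5x) = 0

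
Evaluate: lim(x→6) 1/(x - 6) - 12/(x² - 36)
This is an ∞-∞ indeterminate form.

Combine fractions or rationalize to convert ∞-∞ to 0/0 form:
  lim(x→6) 1/(x - 6) - 12/(x² - 36) = 1/12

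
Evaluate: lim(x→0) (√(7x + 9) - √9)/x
This is a standard limit.

Factor or rationalize the expression:
  lim(x→0) (√(7x + 9) - √9)/x = 7/6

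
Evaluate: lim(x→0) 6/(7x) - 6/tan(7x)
This is an ∞-∞ indeterminate form.

Combine fractions or rationalize to convert ∞-∞ to 0/0 form:
  lim(x→0) 6/(7x) - 6/tan(7x) = 0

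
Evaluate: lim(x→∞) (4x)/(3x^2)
This is an ∞/∞ indeterminate form.

Apply L'Hôpital's rule: differentiate numerator and denominator separately.
  f(x) = 4·x   ⇒   f'(x) = 4
  g(x) = 3·x^2   ⇒   g'(x) = 6·x
  lim(x→∞) f'(x)/g'(x) = lim(x→∞) (4)/(6·x)
  = 0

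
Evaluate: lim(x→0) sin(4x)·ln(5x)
This is a 0·∞ indeterminate form.

Rewrite 0·∞ as a quotient (0/0 or ∞/∞ form), then apply L'Hôpital's rule:
  lim(x→0) sin(4x)·ln(5x) = 0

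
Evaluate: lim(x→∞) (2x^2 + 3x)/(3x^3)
This is an ∞/∞ indeterminate form.

Apply L'Hôpital's rule: differentiate numerator and denominator separately.
  f(x) = 2·x^2 + 3·x   ⇒   f'(x) = 4·x + 3
  g(x) = 3·x^3   ⇒   g'(x) = 9·x^2
  lim(x→∞) f'(x)/g'(x) = lim(x→∞) (4·x + 3)/(9·x^2)
  = 0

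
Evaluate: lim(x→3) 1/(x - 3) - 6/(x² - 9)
This is an ∞-∞ indeterminate form.

Combine fractions or rationalize to convert ∞-∞ to 0/0 form:
  lim(x→3) 1/(x - 3) - 6/(x² - 9) = 1/6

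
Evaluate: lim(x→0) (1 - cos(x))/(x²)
This is a 0/0 indeterminate form.

Apply L'Hôpital's rule: differentiate numerator and denominator separately.
  f(x) = 1 - cos(x)   ⇒   f'(x) = sin(x)
  g(x) = x^2   ⇒   g'(x) = 2·x
  lim(x→0) f'(x)/g'(x) = lim(x→0) (sin(x))/(2·x)
  = 1/2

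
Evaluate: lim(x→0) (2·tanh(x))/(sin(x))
This is a 0/0 indeterminate form.

Apply L'Hôpital's rule: differentiate numerator and denominator separately.
  f(x) = 2·tanh(x)   ⇒   f'(x) = 2 - 2·tanh(x)^2
  g(x) = sin(x)   ⇒   g'(x) = cos(x)
  lim(x→0) f'(x)/g'(x) = lim(x→0) (2 - 2·tanh(x)^2)/(cos(x))
  = 2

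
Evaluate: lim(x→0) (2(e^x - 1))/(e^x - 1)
This is a 0/0 indeterminate form.

Apply L'Hôpital's rule: differentiate numerator and denominator separately.
  f(x) = 2·e^(x) - 2   ⇒   f'(x) = 2·e^(x)
  g(x) = e^(x) - 1   ⇒   g'(x) = e^(x)
  lim(x→0) f'(x)/g'(x) = lim(x→0) (2·e^(x))/(e^(x))
  = 2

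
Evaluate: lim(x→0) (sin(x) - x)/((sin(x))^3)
This is a 0/0 indeterminate form.

Apply L'Hôpital's rule: differentiate numerator and denominator separately.
  f(x) = -x + sin(x)   ⇒   f'(x) = cos(x) - 1
  g(x) = sin(x)^3   ⇒   g'(x) = 3·sin(x)^2·cos(x)
  lim(x→0) f'(x)/g'(x) = lim(x→0) (cos(x) - 1)/(3·sin(x)^2·cos(x))
  = -1/6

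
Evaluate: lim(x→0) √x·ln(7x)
This is a 0·∞ indeterminate form.

Rewrite 0·∞ as a quotient (0/0 or ∞/∞ form), then apply L'Hôpital's rule:
  lim(x→0) √x·ln(7x) = 0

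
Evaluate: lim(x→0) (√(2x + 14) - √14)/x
This is a standard limit.

Factor or rationalize the expression:
  lim(x→0) (√(2x + 14) - √14)/x = sqrt(14)/14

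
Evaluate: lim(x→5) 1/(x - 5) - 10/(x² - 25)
This is an ∞-∞ indeterminate form.

Combine fractions or rationalize to convert ∞-∞ to 0/0 form:
  lim(x→5) 1/(x - 5) - 10/(x² - 25) = 1/10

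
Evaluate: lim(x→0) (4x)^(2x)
This is an exponential indeterminate form.

For exponential indeterminate forms, take the natural log:
  Let L = lim(x→0) (4x)^(2x)
  Then ln(L) = lim(x→0) [exponent × ln(base)]
  Evaluate using L'Hôpital or standard limits, then exponentiate.
  L = 1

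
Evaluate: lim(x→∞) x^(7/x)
This is an exponential indeterminate form.

For exponential indeterminate forms, take the natural log:
  Let L = lim(x→∞) x^(7/x)
  Then ln(L) = lim(x→∞) [exponent × ln(base)]
  Evaluate using L'Hôpital or standard limits, then exponentiate.
  L = 1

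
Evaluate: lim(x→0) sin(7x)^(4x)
This is an exponential indeterminate form.

For exponential indeterminate forms, take the natural log:
  Let L = lim(x→0) sin(7x)^(4x)
  Then ln(L) = lim(x→0) [exponent × ln(base)]
  Evaluate using L'Hôpital or standard limits, then exponentiate.
  L = 1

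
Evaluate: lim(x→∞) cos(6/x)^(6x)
This is an exponential indeterminate form.

For exponential indeterminate forms, take the natural log:
  Let L = lim(x→∞) cos(6/x)^(6x)
  Then ln(L) = lim(x→∞) [exponent × ln(base)]
  Evaluate using L'Hôpital or standard limits, then exponentiate.
  L = 1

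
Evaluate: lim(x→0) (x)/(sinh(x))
This is a 0/0 indeterminate form.

Apply L'Hôpital's rule: differentiate numerator and denominator separately.
  f(x) = x   ⇒   f'(x) = 1
  g(x) = sinh(x)   ⇒   g'(x) = cosh(x)
  lim(x→0) f'(x)/g'(x) = lim(x→0) (1)/(cosh(x))
  = 1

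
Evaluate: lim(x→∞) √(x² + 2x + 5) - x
This is an ∞-∞ indeterminate form.

Combine fractions or rationalize to convert ∞-∞ to 0/0 form:
  lim(x→∞) √(x² + 2x + 5) - x = 1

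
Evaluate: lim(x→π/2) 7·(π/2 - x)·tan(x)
This is a 0·∞ indeterminate form.

Rewrite 0·∞ as a quotient (0/0 or ∞/∞ form), then apply L'Hôpital's rule:
  lim(x→π/2) 7·(π/2 - x)·tan(x) = 7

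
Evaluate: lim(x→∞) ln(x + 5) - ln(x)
This is an ∞-∞ indeterminate form.

Combine fractions or rationalize to convert ∞-∞ to 0/0 form:
  lim(x→∞) ln(x + 5) - ln(x) = 0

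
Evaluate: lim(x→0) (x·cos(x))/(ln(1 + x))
This is a 0/0 indeterminate form.

Apply L'Hôpital's rule: differentiate numerator and denominator separately.
  f(x) = x·cos(x)   ⇒   f'(x) = -x·sin(x) + cos(x)
  g(x) = ln(x + 1)   ⇒   g'(x) = 1/(x + 1)
  lim(x→0) f'(x)/g'(x) = lim(x→0) (-x·sin(x) + cos(x))/(1/(x + 1))
  = 1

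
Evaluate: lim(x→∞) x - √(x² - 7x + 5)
This is an ∞-∞ indeterminate form.

Combine fractions or rationalize to convert ∞-∞ to 0/0 form:
  lim(x→∞) x - √(x² - 7x + 5) = 7/2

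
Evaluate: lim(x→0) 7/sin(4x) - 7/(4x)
This is an ∞-∞ indeterminate form.

Combine fractions or rationalize to convert ∞-∞ to 0/0 form:
  lim(x→0) 7/sin(4x) - 7/(4x) = 0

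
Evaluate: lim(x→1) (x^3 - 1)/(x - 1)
This is a standard limit.

Factor or rationalize the expression:
  lim(x→1) (x^3 - 1)/(x - 1) = 3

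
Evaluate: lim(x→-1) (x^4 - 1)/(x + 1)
This is a standard limit.

Factor or rationalize the expression:
  lim(x→-1) (x^4 - 1)/(x + 1) = -4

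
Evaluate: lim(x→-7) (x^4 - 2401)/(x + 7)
This is a standard limit.

Factor or rationalize the expression:
  lim(x→-7) (x^4 - 2401)/(x + 7) = -1372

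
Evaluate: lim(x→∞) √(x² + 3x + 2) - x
This is an ∞-∞ indeterminate form.

Combine fractions or rationalize to convert ∞-∞ to 0/0 form:
  lim(x→∞) √(x² + 3x + 2) - x = 3/2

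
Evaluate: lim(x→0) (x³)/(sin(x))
This is a 0/0 indeterminate form.

Apply L'Hôpital's rule: differentiate numerator and denominator separately.
  f(x) = x^3   ⇒   f'(x) = 3·x^2
  g(x) = sin(x)   ⇒   g'(x) = cos(x)
  lim(x→0) f'(x)/g'(x) = lim(x→0) (3·x^2)/(cos(x))
  = 0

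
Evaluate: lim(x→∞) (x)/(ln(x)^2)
This is an ∞/∞ indeterminate form.

Apply L'Hôpital's rule: differentiate numerator and denominator separately.
  f(x) = x   ⇒   f'(x) = 1
  g(x) = ln(x)^2   ⇒   g'(x) = 2·ln(x)/x
  lim(x→∞) f'(x)/g'(x) = lim(x→∞) (1)/(2·ln(x)/x)
  = ∞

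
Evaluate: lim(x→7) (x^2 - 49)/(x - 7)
This is a standard limit.

Factor or rationalize the expression:
  lim(x→7) (x^2 - 49)/(x - 7) = 14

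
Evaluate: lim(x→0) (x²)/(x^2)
This is a 0/0 indeterminate form.

Apply L'Hôpital's rule: differentiate numerator and denominator separately.
  f(x) = x^2   ⇒   f'(x) = 2·x
  g(x) = x^2   ⇒   g'(x) = 2·x
  lim(x→0) f'(x)/g'(x) = lim(x→0) (2·x)/(2·x)
  = 1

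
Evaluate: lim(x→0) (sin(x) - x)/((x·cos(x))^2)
This is a 0/0 indeterminate form.

Apply L'Hôpital's rule: differentiate numerator and denominator separately.
  f(x) = -x + sin(x)   ⇒   f'(x) = cos(x) - 1
  g(x) = x^2·cos(x)^2   ⇒   g'(x) = -2·x^2·sin(x)·cos(x) + 2·x·cos(x)^2
  lim(x→0) f'(x)/g'(x) = lim(x→0) (cos(x) - 1)/(-2·x^2·sin(x)·cos(x) + 2·x·cos(x)^2)
  = 0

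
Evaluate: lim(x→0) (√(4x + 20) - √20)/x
This is a standard limit.

Factor or rationalize the expression:
  lim(x→0) (√(4x + 20) - √20)/x = sqrt(5)/5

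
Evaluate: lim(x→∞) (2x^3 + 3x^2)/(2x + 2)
This is an ∞/∞ indeterminate form.

Apply L'Hôpital's rule: differentiate numerator and denominator separately.
  f(x) = 2·x^3 + 3·x^2   ⇒   f'(x) = 6·x^2 + 6·x
  g(x) = 2·x + 2   ⇒   g'(x) = 2
  lim(x→∞) f'(x)/g'(x) = lim(x→∞) (6·x^2 + 6·x)/(2)
  = ∞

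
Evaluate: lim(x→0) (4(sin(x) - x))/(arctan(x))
This is a 0/0 indeterminate form.

Apply L'Hôpital's rule: differentiate numerator and denominator separately.
  f(x) = -4·x + 4·sin(x)   ⇒   f'(x) = 4·cos(x) - 4
  g(x) = atan(x)   ⇒   g'(x) = 1/(x^2 + 1)
  lim(x→0) f'(x)/g'(x) = lim(x→0) (4·cos(x) - 4)/(1/(x^2 + 1))
  = 0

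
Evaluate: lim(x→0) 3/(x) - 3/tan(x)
This is an ∞-∞ indeterminate form.

Combine fractions or rationalize to convert ∞-∞ to 0/0 form:
  lim(x→0) 3/(x) - 3/tan(x) = 0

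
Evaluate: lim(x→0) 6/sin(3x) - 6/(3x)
This is an ∞-∞ indeterminate form.

Combine fractions or rationalize to convert ∞-∞ to 0/0 form:
  lim(x→0) 6/sin(3x) - 6/(3x) = 0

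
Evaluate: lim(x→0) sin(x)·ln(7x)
This is a 0·∞ indeterminate form.

Rewrite 0·∞ as a quotient (0/0 or ∞/∞ form), then apply L'Hôpital's rule:
  lim(x→0) sin(x)·ln(7x) = 0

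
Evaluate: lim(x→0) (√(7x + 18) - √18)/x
This is a standard limit.

Factor or rationalize the expression:
  lim(x→0) (√(7x + 18) - √18)/x = 7·sqrt(2)/12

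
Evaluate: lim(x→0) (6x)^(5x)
This is an exponential indeterminate form.

For exponential indeterminate forms, take the natural log:
  Let L = lim(x→0) (6x)^(5x)
  Then ln(L) = lim(x→0) [exponent × ln(base)]
  Evaluate using L'Hôpital or standard limits, then exponentiate.
  L = 1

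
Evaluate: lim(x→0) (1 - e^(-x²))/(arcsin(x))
This is a 0/0 indeterminate form.

Apply L'Hôpital's rule: differentiate numerator and denominator separately.
  f(x) = 1 - e^(-x^2)   ⇒   f'(x) = 2·x·e^(-x^2)
  g(x) = asin(x)   ⇒   g'(x) = 1/sqrt(1 - x^2)
  lim(x→0) f'(x)/g'(x) = lim(x→0) (2·x·e^(-x^2))/(1/sqrt(1 - x^2))
  = 0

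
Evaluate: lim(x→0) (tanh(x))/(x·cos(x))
This is a 0/0 indeterminate form.

Apply L'Hôpital's rule: differentiate numerator and denominator separately.
  f(x) = tanh(x)   ⇒   f'(x) = 1 - tanh(x)^2
  g(x) = x·cos(x)   ⇒   g'(x) = -x·sin(x) + cos(x)
  lim(x→0) f'(x)/g'(x) = lim(x→0) (1 - tanh(x)^2)/(-x·sin(x) + cos(x))
  = 1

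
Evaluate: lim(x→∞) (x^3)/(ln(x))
This is an ∞/∞ indeterminate form.

Apply L'Hôpital's rule: differentiate numerator and denominator separately.
  f(x) = x^3   ⇒   f'(x) = 3·x^2
  g(x) = ln(x)   ⇒   g'(x) = 1/x
  lim(x→∞) f'(x)/g'(x) = lim(x→∞) (3·x^2)/(1/x)
  = ∞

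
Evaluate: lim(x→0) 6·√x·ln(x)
This is a 0·∞ indeterminate form.

Rewrite 0·∞ as a quotient (0/0 or ∞/∞ form), then apply L'Hôpital's rule:
  lim(x→0) 6·√x·ln(x) = 0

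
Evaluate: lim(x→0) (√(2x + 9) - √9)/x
This is a standard limit.

Factor or rationalize the expression:
  lim(x→0) (√(2x + 9) - √9)/x = 1/3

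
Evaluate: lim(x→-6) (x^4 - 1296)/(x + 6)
This is a standard limit.

Factor or rationalize the expression:
  lim(x→-6) (x^4 - 1296)/(x + 6) = -864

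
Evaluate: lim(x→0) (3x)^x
This is an exponential indeterminate form.

For exponential indeterminate forms, take the natural log:
  Let L = lim(x→0) (3x)^x
  Then ln(L) = lim(x→0) [exponent × ln(base)]
  Evaluate using L'Hôpital or standard limits, then exponentiate.
  L = 1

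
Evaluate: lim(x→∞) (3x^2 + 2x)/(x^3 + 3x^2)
This is an ∞/∞ indeterminate form.

Apply L'Hôpital's rule: differentiate numerator and denominator separately.
  f(x) = 3·x^2 + 2·x   ⇒   f'(x) = 6·x + 2
  g(x) = x^3 + 3·x^2   ⇒   g'(x) = 3·x^2 + 6·x
  lim(x→∞) f'(x)/g'(x) = lim(x→∞) (6·x + 2)/(3·x^2 + 6·x)
  = 0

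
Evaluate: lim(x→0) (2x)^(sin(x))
This is an exponential indeterminate form.

For exponential indeterminate forms, take the natural log:
  Let L = lim(x→0) (2x)^(sin(x))
  Then ln(L) = lim(x→0) [exponent × ln(base)]
  Evaluate using L'Hôpital or standard limits, then exponentiate.
  L = 1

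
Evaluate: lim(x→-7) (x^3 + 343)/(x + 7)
This is a standard limit.

Factor or rationalize the expression:
  lim(x→-7) (x^3 + 343)/(x + 7) = 147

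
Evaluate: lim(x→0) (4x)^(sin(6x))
This is an exponential indeterminate form.

For exponential indeterminate forms, take the natural log:
  Let L = lim(x→0) (4x)^(sin(6x))
  Then ln(L) = lim(x→0) [exponent × ln(base)]
  Evaluate using L'Hôpital or standard limits, then exponentiate.
  L = 1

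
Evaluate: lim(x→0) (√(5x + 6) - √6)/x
This is a standard limit.

Factor or rationalize the expression:
  lim(x→0) (√(5x + 6) - √6)/x = 5·sqrt(6)/12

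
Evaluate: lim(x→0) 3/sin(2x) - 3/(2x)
This is an ∞-∞ indeterminate form.

Combine fractions or rationalize to convert ∞-∞ to 0/0 form:
  lim(x→0) 3/sin(2x) - 3/(2x) = 0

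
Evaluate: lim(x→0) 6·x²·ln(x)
This is a 0·∞ indeterminate form.

Rewrite 0·∞ as a quotient (0/0 or ∞/∞ form), then apply L'Hôpital's rule:
  lim(x→0) 6·x²·ln(x) = 0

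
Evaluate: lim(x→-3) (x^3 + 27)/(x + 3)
This is a standard limit.

Factor or rationalize the expression:
  lim(x→-3) (x^3 + 27)/(x + 3) = 27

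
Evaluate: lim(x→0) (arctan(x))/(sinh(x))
This is a 0/0 indeterminate form.

Apply L'Hôpital's rule: differentiate numerator and denominator separately.
  f(x) = atan(x)   ⇒   f'(x) = 1/(x^2 + 1)
  g(x) = sinh(x)   ⇒   g'(x) = cosh(x)
  lim(x→0) f'(x)/g'(x) = lim(x→0) (1/(x^2 + 1))/(cosh(x))
  = 1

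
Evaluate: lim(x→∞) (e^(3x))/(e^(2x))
This is an ∞/∞ indeterminate form.

Apply L'Hôpital's rule: differentiate numerator and denominator separately.
  f(x) = e^(3·x)   ⇒   f'(x) = 3·e^(3·x)
  g(x) = e^(2·x)   ⇒   g'(x) = 2·e^(2·x)
  lim(x→∞) f'(x)/g'(x) = lim(x→∞) (3·e^(3·x))/(2·e^(2·x))
  = ∞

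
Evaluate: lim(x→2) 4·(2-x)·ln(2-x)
This is a 0·∞ indeterminate form.

Rewrite 0·∞ as a quotient (0/0 or ∞/∞ form), then apply L'Hôpital's rule:
  lim(x→2) 4·(2-x)·ln(2-x) = 0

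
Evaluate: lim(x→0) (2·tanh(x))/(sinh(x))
This is a 0/0 indeterminate form.

Apply L'Hôpital's rule: differentiate numerator and denominator separately.
  f(x) = 2·tanh(x)   ⇒   f'(x) = 2 - 2·tanh(x)^2
  g(x) = sinh(x)   ⇒   g'(x) = cosh(x)
  lim(x→0) f'(x)/g'(x) = lim(x→0) (2 - 2·tanh(x)^2)/(cosh(x))
  = 2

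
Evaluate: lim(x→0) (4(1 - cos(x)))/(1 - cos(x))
This is a 0/0 indeterminate form.

Apply L'Hôpital's rule: differentiate numerator and denominator separately.
  f(x) = 4 - 4·cos(x)   ⇒   f'(x) = 4·sin(x)
  g(x) = 1 - cos(x)   ⇒   g'(x) = sin(x)
  lim(x→0) f'(x)/g'(x) = lim(x→0) (4·sin(x))/(sin(x))
  = 4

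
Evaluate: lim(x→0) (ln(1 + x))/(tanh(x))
This is a 0/0 indeterminate form.

Apply L'Hôpital's rule: differentiate numerator and denominator separately.
  f(x) = ln(x + 1)   ⇒   f'(x) = 1/(x + 1)
  g(x) = tanh(x)   ⇒   g'(x) = 1 - tanh(x)^2
  lim(x→0) f'(x)/g'(x) = lim(x→0) (1/(x + 1))/(1 - tanh(x)^2)
  = 1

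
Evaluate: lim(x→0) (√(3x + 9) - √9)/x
This is a standard limit.

Factor or rationalize the expression:
  lim(x→0) (√(3x + 9) - √9)/x = 1/2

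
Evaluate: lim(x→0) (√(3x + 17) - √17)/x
This is a standard limit.

Factor or rationalize the expression:
  lim(x→0) (√(3x + 17) - √17)/x = 3·sqrt(17)/34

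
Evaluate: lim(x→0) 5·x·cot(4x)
This is a 0·∞ indeterminate form.

Rewrite 0·∞ as a quotient (0/0 or ∞/∞ form), then apply L'Hôpital's rule:
  lim(x→0) 5·x·cot(4x) = 5/4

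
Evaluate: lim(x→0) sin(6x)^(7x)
This is an exponential indeterminate form.

For exponential indeterminate forms, take the natural log:
  Let L = lim(x→0) sin(6x)^(7x)
  Then ln(L) = lim(x→0) [exponent × ln(base)]
  Evaluate using L'Hôpital or standard limits, then exponentiate.
  L = 1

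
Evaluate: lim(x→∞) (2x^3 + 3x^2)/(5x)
This is an ∞/∞ indeterminate form.

Apply L'Hôpital's rule: differentiate numerator and denominator separately.
  f(x) = 2·x^3 + 3·x^2   ⇒   f'(x) = 6·x^2 + 6·x
  g(x) = 5·x   ⇒   g'(x) = 5
  lim(x→∞) f'(x)/g'(x) = lim(x→∞) (6·x^2 + 6·x)/(5)
  = ∞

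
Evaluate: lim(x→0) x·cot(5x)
This is a 0·∞ indeterminate form.

Rewrite 0·∞ as a quotient (0/0 or ∞/∞ form), then apply L'Hôpital's rule:
  lim(x→0) x·cot(5x) = 1/5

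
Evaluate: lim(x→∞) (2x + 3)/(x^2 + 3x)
This is an ∞/∞ indeterminate form.

Apply L'Hôpital's rule: differentiate numerator and denominator separately.
  f(x) = 2·x + 3   ⇒   f'(x) = 2
  g(x) = x^2 + 3·x   ⇒   g'(x) = 2·x + 3
  lim(x→∞) f'(x)/g'(x) = lim(x→∞) (2)/(2·x + 3)
  = 0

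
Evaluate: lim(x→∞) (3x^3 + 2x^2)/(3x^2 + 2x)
This is an ∞/∞ indeterminate form.

Apply L'Hôpital's rule: differentiate numerator and denominator separately.
  f(x) = 3·x^3 + 2·x^2   ⇒   f'(x) = 9·x^2 + 4·x
  g(x) = 3·x^2 + 2·x   ⇒   g'(x) = 6·x + 2
  lim(x→∞) f'(x)/g'(x) = lim(x→∞) (9·x^2 + 4·x)/(6·x + 2)
  = ∞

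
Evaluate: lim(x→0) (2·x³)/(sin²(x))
This is a 0/0 indeterminate form.

Apply L'Hôpital's rule: differentiate numerator and denominator separately.
  f(x) = 2·x^3   ⇒   f'(x) = 6·x^2
  g(x) = sin(x)^2   ⇒   g'(x) = 2·sin(x)·cos(x)
  lim(x→0) f'(x)/g'(x) = lim(x→0) (6·x^2)/(2·sin(x)·cos(x))
  = 0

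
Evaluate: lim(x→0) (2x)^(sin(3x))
This is an exponential indeterminate form.

For exponential indeterminate forms, take the natural log:
  Let L = lim(x→0) (2x)^(sin(3x))
  Then ln(L) = lim(x→0) [exponent × ln(base)]
  Evaluate using L'Hôpital or standard limits, then exponentiate.
  L = 1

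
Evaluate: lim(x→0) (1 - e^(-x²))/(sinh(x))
This is a 0/0 indeterminate form.

Apply L'Hôpital's rule: differentiate numerator and denominator separately.
  f(x) = 1 - e^(-x^2)   ⇒   f'(x) = 2·x·e^(-x^2)
  g(x) = sinh(x)   ⇒   g'(x) = cosh(x)
  lim(x→0) f'(x)/g'(x) = lim(x→0) (2·x·e^(-x^2))/(cosh(x))
  = 0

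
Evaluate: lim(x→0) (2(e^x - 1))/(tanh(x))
This is a 0/0 indeterminate form.

Apply L'Hôpital's rule: differentiate numerator and denominator separately.
  f(x) = 2·e^(x) - 2   ⇒   f'(x) = 2·e^(x)
  g(x) = tanh(x)   ⇒   g'(x) = 1 - tanh(x)^2
  lim(x→0) f'(x)/g'(x) = lim(x→0) (2·e^(x))/(1 - tanh(x)^2)
  = 2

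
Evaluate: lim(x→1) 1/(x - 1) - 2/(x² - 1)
This is an ∞-∞ indeterminate form.

Combine fractions or rationalize to convert ∞-∞ to 0/0 form:
  lim(x→1) 1/(x - 1) - 2/(x² - 1) = 1/2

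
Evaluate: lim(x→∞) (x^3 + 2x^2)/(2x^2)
This is an ∞/∞ indeterminate form.

Apply L'Hôpital's rule: differentiate numerator and denominator separately.
  f(x) = x^3 + 2·x^2   ⇒   f'(x) = 3·x^2 + 4·x
  g(x) = 2·x^2   ⇒   g'(x) = 4·x
  lim(x→∞) f'(x)/g'(x) = lim(x→∞) (3·x^2 + 4·x)/(4·x)
  = ∞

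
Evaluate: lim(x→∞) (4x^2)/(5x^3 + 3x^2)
This is an ∞/∞ indeterminate form.

Apply L'Hôpital's rule: differentiate numerator and denominator separately.
  f(x) = 4·x^2   ⇒   f'(x) = 8·x
  g(x) = 5·x^3 + 3·x^2   ⇒   g'(x) = 15·x^2 + 6·x
  lim(x→∞) f'(x)/g'(x) = lim(x→∞) (8·x)/(15·x^2 + 6·x)
  = 0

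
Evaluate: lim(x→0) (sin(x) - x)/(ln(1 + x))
This is a 0/0 indeterminate form.

Apply L'Hôpital's rule: differentiate numerator and denominator separately.
  f(x) = -x + sin(x)   ⇒   f'(x) = cos(x) - 1
  g(x) = ln(x + 1)   ⇒   g'(x) = 1/(x + 1)
  lim(x→0) f'(x)/g'(x) = lim(x→0) (cos(x) - 1)/(1/(x + 1))
  = 0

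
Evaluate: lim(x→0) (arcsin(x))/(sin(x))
This is a 0/0 indeterminate form.

Apply L'Hôpital's rule: differentiate numerator and denominator separately.
  f(x) = asin(x)   ⇒   f'(x) = 1/sqrt(1 - x^2)
  g(x) = sin(x)   ⇒   g'(x) = cos(x)
  lim(x→0) f'(x)/g'(x) = lim(x→0) (1/sqrt(1 - x^2))/(cos(x))
  = 1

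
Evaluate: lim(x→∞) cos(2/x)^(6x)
This is an exponential indeterminate form.

For exponential indeterminate forms, take the natural log:
  Let L = lim(x→∞) cos(2/x)^(6x)
  Then ln(L) = lim(x→∞) [exponent × ln(base)]
  Evaluate using L'Hôpital or standard limits, then exponentiate.
  L = 1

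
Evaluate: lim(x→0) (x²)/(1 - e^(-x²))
This is a 0/0 indeterminate form.

Apply L'Hôpital's rule: differentiate numerator and denominator separately.
  f(x) = x^2   ⇒   f'(x) = 2·x
  g(x) = 1 - e^(-x^2)   ⇒   g'(x) = 2·x·e^(-x^2)
  lim(x→0) f'(x)/g'(x) = lim(x→0) (2·x)/(2·x·e^(-x^2))
  = 1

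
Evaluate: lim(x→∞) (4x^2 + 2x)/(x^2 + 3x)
This is an ∞/∞ indeterminate form.

Apply L'Hôpital's rule: differentiate numerator and denominator separately.
  f(x) = 4·x^2 + 2·x   ⇒   f'(x) = 8·x + 2
  g(x) = x^2 + 3·x   ⇒   g'(x) = 2·x + 3
  lim(x→∞) f'(x)/g'(x) = lim(x→∞) (8·x + 2)/(2·x + 3)
  = 4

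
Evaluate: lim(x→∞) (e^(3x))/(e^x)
This is an ∞/∞ indeterminate form.

Apply L'Hôpital's rule: differentiate numerator and denominator separately.
  f(x) = e^(3·x)   ⇒   f'(x) = 3·e^(3·x)
  g(x) = e^(x)   ⇒   g'(x) = e^(x)
  lim(x→∞) f'(x)/g'(x) = lim(x→∞) (3·e^(3·x))/(e^(x))
  = ∞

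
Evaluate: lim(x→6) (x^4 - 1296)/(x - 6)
This is a standard limit.

Factor or rationalize the expression:
  lim(x→6) (x^4 - 1296)/(x - 6) = 864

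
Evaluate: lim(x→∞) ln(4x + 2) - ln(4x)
This is an ∞-∞ indeterminate form.

Combine fractions or rationalize to convert ∞-∞ to 0/0 form:
  lim(x→∞) ln(4x + 2) - ln(4x) = 0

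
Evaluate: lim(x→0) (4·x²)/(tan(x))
This is a 0/0 indeterminate form.

Apply L'Hôpital's rule: differentiate numerator and denominator separately.
  f(x) = 4·x^2   ⇒   f'(x) = 8·x
  g(x) = tan(x)   ⇒   g'(x) = tan(x)^2 + 1
  lim(x→0) f'(x)/g'(x) = lim(x→0) (8·x)/(tan(x)^2 + 1)
  = 0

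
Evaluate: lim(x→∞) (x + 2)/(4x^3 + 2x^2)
This is an ∞/∞ indeterminate form.

Apply L'Hôpital's rule: differentiate numerator and denominator separately.
  f(x) = x + 2   ⇒   f'(x) = 1
  g(x) = 4·x^3 + 2·x^2   ⇒   g'(x) = 12·x^2 + 4·x
  lim(x→∞) f'(x)/g'(x) = lim(x→∞) (1)/(12·x^2 + 4·x)
  = 0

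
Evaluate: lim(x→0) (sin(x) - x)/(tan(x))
This is a 0/0 indeterminate form.

Apply L'Hôpital's rule: differentiate numerator and denominator separately.
  f(x) = -x + sin(x)   ⇒   f'(x) = cos(x) - 1
  g(x) = tan(x)   ⇒   g'(x) = tan(x)^2 + 1
  lim(x→0) f'(x)/g'(x) = lim(x→0) (cos(x) - 1)/(tan(x)^2 + 1)
  = 0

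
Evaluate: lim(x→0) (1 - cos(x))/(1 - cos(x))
This is a 0/0 indeterminate form.

Apply L'Hôpital's rule: differentiate numerator and denominator separately.
  f(x) = 1 - cos(x)   ⇒   f'(x) = sin(x)
  g(x) = 1 - cos(x)   ⇒   g'(x) = sin(x)
  lim(x→0) f'(x)/g'(x) = lim(x→0) (sin(x))/(sin(x))
  = 1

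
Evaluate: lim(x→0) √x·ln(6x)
This is a 0·∞ indeterminate form.

Rewrite 0·∞ as a quotient (0/0 or ∞/∞ form), then apply L'Hôpital's rule:
  lim(x→0) √x·ln(6x) = 0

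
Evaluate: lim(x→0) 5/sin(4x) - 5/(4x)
This is an ∞-∞ indeterminate form.

Combine fractions or rationalize to convert ∞-∞ to 0/0 form:
  lim(x→0) 5/sin(4x) - 5/(4x) = 0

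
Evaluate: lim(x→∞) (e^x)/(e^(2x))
This is an ∞/∞ indeterminate form.

Apply L'Hôpital's rule: differentiate numerator and denominator separately.
  f(x) = e^(x)   ⇒   f'(x) = e^(x)
  g(x) = e^(2·x)   ⇒   g'(x) = 2·e^(2·x)
  lim(x→∞) f'(x)/g'(x) = lim(x→∞) (e^(x))/(2·e^(2·x))
  = 0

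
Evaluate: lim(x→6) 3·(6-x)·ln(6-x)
This is a 0·∞ indeterminate form.

Rewrite 0·∞ as a quotient (0/0 or ∞/∞ form), then apply L'Hôpital's rule:
  lim(x→6) 3·(6-x)·ln(6-x) = 0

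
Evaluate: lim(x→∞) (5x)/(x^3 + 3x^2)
This is an ∞/∞ indeterminate form.

Apply L'Hôpital's rule: differentiate numerator and denominator separately.
  f(x) = 5·x   ⇒   f'(x) = 5
  g(x) = x^3 + 3·x^2   ⇒   g'(x) = 3·x^2 + 6·x
  lim(x→∞) f'(x)/g'(x) = lim(x→∞) (5)/(3·x^2 + 6·x)
  = 0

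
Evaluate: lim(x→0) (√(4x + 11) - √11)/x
This is a standard limit.

Factor or rationalize the expression:
  lim(x→0) (√(4x + 11) - √11)/x = 2·sqrt(11)/11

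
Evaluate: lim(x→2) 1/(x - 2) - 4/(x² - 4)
This is an ∞-∞ indeterminate form.

Combine fractions or rationalize to convert ∞-∞ to 0/0 form:
  lim(x→2) 1/(x - 2) - 4/(x² - 4) = 1/4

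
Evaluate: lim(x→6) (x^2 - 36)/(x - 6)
This is a standard limit.

Factor or rationalize the expression:
  lim(x→6) (x^2 - 36)/(x - 6) = 12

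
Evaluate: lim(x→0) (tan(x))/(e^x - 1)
This is a 0/0 indeterminate form.

Apply L'Hôpital's rule: differentiate numerator and denominator separately.
  f(x) = tan(x)   ⇒   f'(x) = tan(x)^2 + 1
  g(x) = e^(x) - 1   ⇒   g'(x) = e^(x)
  lim(x→0) f'(x)/g'(x) = lim(x→0) (tan(x)^2 + 1)/(e^(x))
  = 1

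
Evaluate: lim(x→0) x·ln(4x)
This is a 0·∞ indeterminate form.

Rewrite 0·∞ as a quotient (0/0 or ∞/∞ form), then apply L'Hôpital's rule:
  lim(x→0) x·ln(4x) = 0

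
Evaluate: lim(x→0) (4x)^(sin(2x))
This is an exponential indeterminate form.

For exponential indeterminate forms, take the natural log:
  Let L = lim(x→0) (4x)^(sin(2x))
  Then ln(L) = lim(x→0) [exponent × ln(base)]
  Evaluate using L'Hôpital or standard limits, then exponentiate.
  L = 1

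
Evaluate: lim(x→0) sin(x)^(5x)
This is an exponential indeterminate form.

For exponential indeterminate forms, take the natural log:
  Let L = lim(x→0) sin(x)^(5x)
  Then ln(L) = lim(x→0) [exponent × ln(base)]
  Evaluate using L'Hôpital or standard limits, then exponentiate.
  L = 1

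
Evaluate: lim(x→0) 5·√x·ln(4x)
This is a 0·∞ indeterminate form.

Rewrite 0·∞ as a quotient (0/0 or ∞/∞ form), then apply L'Hôpital's rule:
  lim(x→0) 5·√x·ln(4x) = 0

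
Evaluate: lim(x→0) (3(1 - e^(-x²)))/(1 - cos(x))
This is a 0/0 indeterminate form.

Apply L'Hôpital's rule: differentiate numerator and denominator separately.
  f(x) = 3 - 3·e^(-x^2)   ⇒   f'(x) = 6·x·e^(-x^2)
  g(x) = 1 - cos(x)   ⇒   g'(x) = sin(x)
  lim(x→0) f'(x)/g'(x) = lim(x→0) (6·x·e^(-x^2))/(sin(x))
  = 6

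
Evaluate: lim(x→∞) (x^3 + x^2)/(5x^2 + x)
This is an ∞/∞ indeterminate form.

Apply L'Hôpital's rule: differentiate numerator and denominator separately.
  f(x) = x^3 + x^2   ⇒   f'(x) = 3·x^2 + 2·x
  g(x) = 5·x^2 + x   ⇒   g'(x) = 10·x + 1
  lim(x→∞) f'(x)/g'(x) = lim(x→∞) (3·x^2 + 2·x)/(10·x + 1)
  = ∞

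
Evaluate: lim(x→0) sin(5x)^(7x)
This is an exponential indeterminate form.

For exponential indeterminate forms, take the natural log:
  Let L = lim(x→0) sin(5x)^(7x)
  Then ln(L) = lim(x→0) [exponent × ln(base)]
  Evaluate using L'Hôpital or standard limits, then exponentiate.
  L = 1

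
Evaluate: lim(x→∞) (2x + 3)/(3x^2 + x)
This is an ∞/∞ indeterminate form.

Apply L'Hôpital's rule: differentiate numerator and denominator separately.
  f(x) = 2·x + 3   ⇒   f'(x) = 2
  g(x) = 3·x^2 + x   ⇒   g'(x) = 6·x + 1
  lim(x→∞) f'(x)/g'(x) = lim(x→∞) (2)/(6·x + 1)
  = 0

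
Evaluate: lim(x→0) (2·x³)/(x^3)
This is a 0/0 indeterminate form.

Apply L'Hôpital's rule: differentiate numerator and denominator separately.
  f(x) = 2·x^3   ⇒   f'(x) = 6·x^2
  g(x) = x^3   ⇒   g'(x) = 3·x^2
  lim(x→0) f'(x)/g'(x) = lim(x→0) (6·x^2)/(3·x^2)
  = 2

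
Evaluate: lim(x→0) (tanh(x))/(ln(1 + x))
This is a 0/0 indeterminate form.

Apply L'Hôpital's rule: differentiate numerator and denominator separately.
  f(x) = tanh(x)   ⇒   f'(x) = 1 - tanh(x)^2
  g(x) = ln(x + 1)   ⇒   g'(x) = 1/(x + 1)
  lim(x→0) f'(x)/g'(x) = lim(x→0) (1 - tanh(x)^2)/(1/(x + 1))
  = 1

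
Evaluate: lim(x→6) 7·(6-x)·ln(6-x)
This is a 0·∞ indeterminate form.

Rewrite 0·∞ as a quotient (0/0 or ∞/∞ form), then apply L'Hôpital's rule:
  lim(x→6) 7·(6-x)·ln(6-x) = 0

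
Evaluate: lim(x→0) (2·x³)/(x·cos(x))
This is a 0/0 indeterminate form.

Apply L'Hôpital's rule: differentiate numerator and denominator separately.
  f(x) = 2·x^3   ⇒   f'(x) = 6·x^2
  g(x) = x·cos(x)   ⇒   g'(x) = -x·sin(x) + cos(x)
  lim(x→0) f'(x)/g'(x) = lim(x→0) (6·x^2)/(-x·sin(x) + cos(x))
  = 0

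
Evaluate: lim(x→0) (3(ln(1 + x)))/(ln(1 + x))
This is a 0/0 indeterminate form.

Apply L'Hôpital's rule: differentiate numerator and denominator separately.
  f(x) = 3·ln(x + 1)   ⇒   f'(x) = 3/(x + 1)
  g(x) = ln(x + 1)   ⇒   g'(x) = 1/(x + 1)
  lim(x→0) f'(x)/g'(x) = lim(x→0) (3/(x + 1))/(1/(x + 1))
  = 3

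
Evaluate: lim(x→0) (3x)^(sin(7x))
This is an exponential indeterminate form.

For exponential indeterminate forms, take the natural log:
  Let L = lim(x→0) (3x)^(sin(7x))
  Then ln(L) = lim(x→0) [exponent × ln(base)]
  Evaluate using L'Hôpital or standard limits, then exponentiate.
  L = 1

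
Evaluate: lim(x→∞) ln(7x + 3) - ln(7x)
This is an ∞-∞ indeterminate form.

Combine fractions or rationalize to convert ∞-∞ to 0/0 form:
  lim(x→∞) ln(7x + 3) - ln(7x) = 0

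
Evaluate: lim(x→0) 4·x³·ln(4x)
This is a 0·∞ indeterminate form.

Rewrite 0·∞ as a quotient (0/0 or ∞/∞ form), then apply L'Hôpital's rule:
  lim(x→0) 4·x³·ln(4x) = 0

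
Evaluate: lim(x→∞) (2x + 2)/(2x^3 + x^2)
This is an ∞/∞ indeterminate form.

Apply L'Hôpital's rule: differentiate numerator and denominator separately.
  f(x) = 2·x + 2   ⇒   f'(x) = 2
  g(x) = 2·x^3 + x^2   ⇒   g'(x) = 6·x^2 + 2·x
  lim(x→∞) f'(x)/g'(x) = lim(x→∞) (2)/(6·x^2 + 2·x)
  = 0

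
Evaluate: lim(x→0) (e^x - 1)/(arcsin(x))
This is a 0/0 indeterminate form.

Apply L'Hôpital's rule: differentiate numerator and denominator separately.
  f(x) = e^(x) - 1   ⇒   f'(x) = e^(x)
  g(x) = asin(x)   ⇒   g'(x) = 1/sqrt(1 - x^2)
  lim(x→0) f'(x)/g'(x) = lim(x→0) (e^(x))/(1/sqrt(1 - x^2))
  = 1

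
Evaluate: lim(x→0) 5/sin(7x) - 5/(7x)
This is an ∞-∞ indeterminate form.

Combine fractions or rationalize to convert ∞-∞ to 0/0 form:
  lim(x→0) 5/sin(7x) - 5/(7x) = 0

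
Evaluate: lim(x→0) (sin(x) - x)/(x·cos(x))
This is a 0/0 indeterminate form.

Apply L'Hôpital's rule: differentiate numerator and denominator separately.
  f(x) = -x + sin(x)   ⇒   f'(x) = cos(x) - 1
  g(x) = x·cos(x)   ⇒   g'(x) = -x·sin(x) + cos(x)
  lim(x→0) f'(x)/g'(x) = lim(x→0) (cos(x) - 1)/(-x·sin(x) + cos(x))
  = 0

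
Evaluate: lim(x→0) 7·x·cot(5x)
This is a 0·∞ indeterminate form.

Rewrite 0·∞ as a quotient (0/0 or ∞/∞ form), then apply L'Hôpital's rule:
  lim(x→0) 7·x·cot(5x) = 7/5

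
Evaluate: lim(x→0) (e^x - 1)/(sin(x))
This is a 0/0 indeterminate form.

Apply L'Hôpital's rule: differentiate numerator and denominator separately.
  f(x) = e^(x) - 1   ⇒   f'(x) = e^(x)
  g(x) = sin(x)   ⇒   g'(x) = cos(x)
  lim(x→0) f'(x)/g'(x) = lim(x→0) (e^(x))/(cos(x))
  = 1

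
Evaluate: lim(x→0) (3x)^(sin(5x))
This is an exponential indeterminate form.

For exponential indeterminate forms, take the natural log:
  Let L = lim(x→0) (3x)^(sin(5x))
  Then ln(L) = lim(x→0) [exponent × ln(base)]
  Evaluate using L'Hôpital or standard limits, then exponentiate.
  L = 1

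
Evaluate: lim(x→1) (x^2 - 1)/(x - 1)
This is a standard limit.

Factor or rationalize the expression:
  lim(x→1) (x^2 - 1)/(x - 1) = 2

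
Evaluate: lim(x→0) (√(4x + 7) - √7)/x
This is a standard limit.

Factor or rationalize the expression:
  lim(x→0) (√(4x + 7) - √7)/x = 2·sqrt(7)/7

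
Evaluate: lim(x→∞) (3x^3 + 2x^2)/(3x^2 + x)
This is an ∞/∞ indeterminate form.

Apply L'Hôpital's rule: differentiate numerator and denominator separately.
  f(x) = 3·x^3 + 2·x^2   ⇒   f'(x) = 9·x^2 + 4·x
  g(x) = 3·x^2 + x   ⇒   g'(x) = 6·x + 1
  lim(x→∞) f'(x)/g'(x) = lim(x→∞) (9·x^2 + 4·x)/(6·x + 1)
  = ∞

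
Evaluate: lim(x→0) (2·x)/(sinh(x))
This is a 0/0 indeterminate form.

Apply L'Hôpital's rule: differentiate numerator and denominator separately.
  f(x) = 2·x   ⇒   f'(x) = 2
  g(x) = sinh(x)   ⇒   g'(x) = cosh(x)
  lim(x→0) f'(x)/g'(x) = lim(x→0) (2)/(cosh(x))
  = 2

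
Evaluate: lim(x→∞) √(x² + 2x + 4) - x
This is an ∞-∞ indeterminate form.

Combine fractions or rationalize to convert ∞-∞ to 0/0 form:
  lim(x→∞) √(x² + 2x + 4) - x = 1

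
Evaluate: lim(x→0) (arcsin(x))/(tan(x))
This is a 0/0 indeterminate form.

Apply L'Hôpital's rule: differentiate numerator and denominator separately.
  f(x) = asin(x)   ⇒   f'(x) = 1/sqrt(1 - x^2)
  g(x) = tan(x)   ⇒   g'(x) = tan(x)^2 + 1
  lim(x→0) f'(x)/g'(x) = lim(x→0) (1/sqrt(1 - x^2))/(tan(x)^2 + 1)
  = 1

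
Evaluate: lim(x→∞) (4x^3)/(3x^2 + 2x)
This is an ∞/∞ indeterminate form.

Apply L'Hôpital's rule: differentiate numerator and denominator separately.
  f(x) = 4·x^3   ⇒   f'(x) = 12·x^2
  g(x) = 3·x^2 + 2·x   ⇒   g'(x) = 6·x + 2
  lim(x→∞) f'(x)/g'(x) = lim(x→∞) (12·x^2)/(6·x + 2)
  = ∞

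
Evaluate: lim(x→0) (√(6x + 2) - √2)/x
This is a standard limit.

Factor or rationalize the expression:
  lim(x→0) (√(6x + 2) - √2)/x = 3·sqrt(2)/2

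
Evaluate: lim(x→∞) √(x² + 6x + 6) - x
This is an ∞-∞ indeterminate form.

Combine fractions or rationalize to convert ∞-∞ to 0/0 form:
  lim(x→∞) √(x² + 6x + 6) - x = 3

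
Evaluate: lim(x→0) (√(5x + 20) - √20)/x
This is a standard limit.

Factor or rationalize the expression:
  lim(x→0) (√(5x + 20) - √20)/x = sqrt(5)/4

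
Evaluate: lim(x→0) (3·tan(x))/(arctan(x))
This is a 0/0 indeterminate form.

Apply L'Hôpital's rule: differentiate numerator and denominator separately.
  f(x) = 3·tan(x)   ⇒   f'(x) = 3·tan(x)^2 + 3
  g(x) = atan(x)   ⇒   g'(x) = 1/(x^2 + 1)
  lim(x→0) f'(x)/g'(x) = lim(x→0) (3·tan(x)^2 + 3)/(1/(x^2 + 1))
  = 3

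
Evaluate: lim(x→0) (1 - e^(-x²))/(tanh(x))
This is a 0/0 indeterminate form.

Apply L'Hôpital's rule: differentiate numerator and denominator separately.
  f(x) = 1 - e^(-x^2)   ⇒   f'(x) = 2·x·e^(-x^2)
  g(x) = tanh(x)   ⇒   g'(x) = 1 - tanh(x)^2
  lim(x→0) f'(x)/g'(x) = lim(x→0) (2·x·e^(-x^2))/(1 - tanh(x)^2)
  = 0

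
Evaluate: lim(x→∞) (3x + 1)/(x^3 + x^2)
This is an ∞/∞ indeterminate form.

Apply L'Hôpital's rule: differentiate numerator and denominator separately.
  f(x) = 3·x + 1   ⇒   f'(x) = 3
  g(x) = x^3 + x^2   ⇒   g'(x) = 3·x^2 + 2·x
  lim(x→∞) f'(x)/g'(x) = lim(x→∞) (3)/(3·x^2 + 2·x)
  = 0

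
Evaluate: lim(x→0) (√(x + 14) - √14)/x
This is a standard limit.

Factor or rationalize the expression:
  lim(x→0) (√(x + 14) - √14)/x = sqrt(14)/28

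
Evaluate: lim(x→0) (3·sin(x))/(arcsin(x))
This is a 0/0 indeterminate form.

Apply L'Hôpital's rule: differentiate numerator and denominator separately.
  f(x) = 3·sin(x)   ⇒   f'(x) = 3·cos(x)
  g(x) = asin(x)   ⇒   g'(x) = 1/sqrt(1 - x^2)
  lim(x→0) f'(x)/g'(x) = lim(x→0) (3·cos(x))/(1/sqrt(1 - x^2))
  = 3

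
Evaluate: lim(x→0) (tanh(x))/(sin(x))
This is a 0/0 indeterminate form.

Apply L'Hôpital's rule: differentiate numerator and denominator separately.
  f(x) = tanh(x)   ⇒   f'(x) = 1 - tanh(x)^2
  g(x) = sin(x)   ⇒   g'(x) = cos(x)
  lim(x→0) f'(x)/g'(x) = lim(x→0) (1 - tanh(x)^2)/(cos(x))
  = 1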